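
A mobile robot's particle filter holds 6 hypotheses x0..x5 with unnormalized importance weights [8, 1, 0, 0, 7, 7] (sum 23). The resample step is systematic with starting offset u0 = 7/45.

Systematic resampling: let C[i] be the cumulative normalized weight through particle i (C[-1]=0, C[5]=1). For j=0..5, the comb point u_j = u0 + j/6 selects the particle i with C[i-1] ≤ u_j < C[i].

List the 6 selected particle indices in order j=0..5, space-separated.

0 0 4 4 5 5

C = [8/23, 9/23, 9/23, 9/23, 16/23, 1]
j=0: u_0=7/45 ∈ [0, 8/23) → index 0
j=1: u_1=29/90 ∈ [0, 8/23) → index 0
j=2: u_2=22/45 ∈ [9/23, 16/23) → index 4
j=3: u_3=59/90 ∈ [9/23, 16/23) → index 4
j=4: u_4=37/45 ∈ [16/23, 1) → index 5
j=5: u_5=89/90 ∈ [16/23, 1) → index 5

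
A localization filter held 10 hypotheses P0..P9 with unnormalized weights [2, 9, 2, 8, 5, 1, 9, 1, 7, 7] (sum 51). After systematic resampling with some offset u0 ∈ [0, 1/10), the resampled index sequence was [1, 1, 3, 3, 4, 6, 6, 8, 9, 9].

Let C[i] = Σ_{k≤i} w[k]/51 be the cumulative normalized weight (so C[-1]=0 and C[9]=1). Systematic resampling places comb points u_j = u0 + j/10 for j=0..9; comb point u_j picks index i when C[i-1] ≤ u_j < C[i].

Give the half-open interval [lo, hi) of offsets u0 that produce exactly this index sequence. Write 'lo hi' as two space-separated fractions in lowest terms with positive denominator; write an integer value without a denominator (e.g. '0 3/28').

16/255 1/10

C = [2/51, 11/51, 13/51, 7/17, 26/51, 9/17, 12/17, 37/51, 44/51, 1]
j=0 picked index 1: u0 ∈ [2/51, 11/51)
j=1 picked index 1: u0 ∈ [-31/510, 59/510)
j=2 picked index 3: u0 ∈ [14/255, 18/85)
j=3 picked index 3: u0 ∈ [-23/510, 19/170)
j=4 picked index 4: u0 ∈ [1/85, 28/255)
j=5 picked index 6: u0 ∈ [1/34, 7/34)
j=6 picked index 6: u0 ∈ [-6/85, 9/85)
j=7 picked index 8: u0 ∈ [13/510, 83/510)
j=8 picked index 9: u0 ∈ [16/255, 1/5)
j=9 picked index 9: u0 ∈ [-19/510, 1/10)
intersection: [16/255, 1/10)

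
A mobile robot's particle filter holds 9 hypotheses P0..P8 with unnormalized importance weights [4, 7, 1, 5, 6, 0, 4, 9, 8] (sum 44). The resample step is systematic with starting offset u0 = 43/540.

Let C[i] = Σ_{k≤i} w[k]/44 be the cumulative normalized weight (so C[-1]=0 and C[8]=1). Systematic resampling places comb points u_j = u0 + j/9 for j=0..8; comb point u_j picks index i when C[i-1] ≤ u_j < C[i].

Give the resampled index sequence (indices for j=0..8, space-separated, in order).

0 1 3 4 6 7 7 8 8

C = [1/11, 1/4, 3/11, 17/44, 23/44, 23/44, 27/44, 9/11, 1]
j=0: u_0=43/540 ∈ [0, 1/11) → index 0
j=1: u_1=103/540 ∈ [1/11, 1/4) → index 1
j=2: u_2=163/540 ∈ [3/11, 17/44) → index 3
j=3: u_3=223/540 ∈ [17/44, 23/44) → index 4
j=4: u_4=283/540 ∈ [23/44, 27/44) → index 6
j=5: u_5=343/540 ∈ [27/44, 9/11) → index 7
j=6: u_6=403/540 ∈ [27/44, 9/11) → index 7
j=7: u_7=463/540 ∈ [9/11, 1) → index 8
j=8: u_8=523/540 ∈ [9/11, 1) → index 8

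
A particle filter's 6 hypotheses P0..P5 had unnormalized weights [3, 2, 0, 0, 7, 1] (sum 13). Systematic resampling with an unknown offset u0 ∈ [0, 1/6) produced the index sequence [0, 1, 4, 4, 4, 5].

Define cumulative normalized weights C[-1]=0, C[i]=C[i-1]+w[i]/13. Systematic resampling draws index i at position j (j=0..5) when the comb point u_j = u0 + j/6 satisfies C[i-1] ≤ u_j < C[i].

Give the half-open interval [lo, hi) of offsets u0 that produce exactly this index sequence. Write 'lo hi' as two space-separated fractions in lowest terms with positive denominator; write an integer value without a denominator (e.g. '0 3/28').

7/78 1/6

C = [3/13, 5/13, 5/13, 5/13, 12/13, 1]
j=0 picked index 0: u0 ∈ [0, 3/13)
j=1 picked index 1: u0 ∈ [5/78, 17/78)
j=2 picked index 4: u0 ∈ [2/39, 23/39)
j=3 picked index 4: u0 ∈ [-3/26, 11/26)
j=4 picked index 4: u0 ∈ [-11/39, 10/39)
j=5 picked index 5: u0 ∈ [7/78, 1/6)
intersection: [7/78, 1/6)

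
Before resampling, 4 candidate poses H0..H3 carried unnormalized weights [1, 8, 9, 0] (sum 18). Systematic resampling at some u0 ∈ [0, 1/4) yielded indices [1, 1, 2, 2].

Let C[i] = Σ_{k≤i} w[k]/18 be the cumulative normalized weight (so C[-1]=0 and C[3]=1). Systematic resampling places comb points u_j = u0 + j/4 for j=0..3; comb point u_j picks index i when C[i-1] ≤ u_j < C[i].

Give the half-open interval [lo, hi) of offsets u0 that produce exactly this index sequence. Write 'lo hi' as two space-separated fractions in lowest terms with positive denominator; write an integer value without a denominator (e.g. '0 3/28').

1/18 1/4

C = [1/18, 1/2, 1, 1]
j=0 picked index 1: u0 ∈ [1/18, 1/2)
j=1 picked index 1: u0 ∈ [-7/36, 1/4)
j=2 picked index 2: u0 ∈ [0, 1/2)
j=3 picked index 2: u0 ∈ [-1/4, 1/4)
intersection: [1/18, 1/4)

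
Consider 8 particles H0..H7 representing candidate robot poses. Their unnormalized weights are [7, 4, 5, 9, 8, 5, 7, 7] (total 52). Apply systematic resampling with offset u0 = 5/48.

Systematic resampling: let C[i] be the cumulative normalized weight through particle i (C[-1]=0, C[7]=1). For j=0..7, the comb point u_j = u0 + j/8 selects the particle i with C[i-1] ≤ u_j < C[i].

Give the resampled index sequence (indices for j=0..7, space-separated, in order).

0 2 3 3 4 5 6 7

C = [7/52, 11/52, 4/13, 25/52, 33/52, 19/26, 45/52, 1]
j=0: u_0=5/48 ∈ [0, 7/52) → index 0
j=1: u_1=11/48 ∈ [11/52, 4/13) → index 2
j=2: u_2=17/48 ∈ [4/13, 25/52) → index 3
j=3: u_3=23/48 ∈ [4/13, 25/52) → index 3
j=4: u_4=29/48 ∈ [25/52, 33/52) → index 4
j=5: u_5=35/48 ∈ [33/52, 19/26) → index 5
j=6: u_6=41/48 ∈ [19/26, 45/52) → index 6
j=7: u_7=47/48 ∈ [45/52, 1) → index 7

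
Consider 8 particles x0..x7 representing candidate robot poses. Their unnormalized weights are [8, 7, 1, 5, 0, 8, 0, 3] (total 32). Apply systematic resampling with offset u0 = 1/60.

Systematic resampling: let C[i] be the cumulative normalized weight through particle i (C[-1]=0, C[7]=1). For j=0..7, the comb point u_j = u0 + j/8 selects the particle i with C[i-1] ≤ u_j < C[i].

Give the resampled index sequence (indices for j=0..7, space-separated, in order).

C = [1/4, 15/32, 1/2, 21/32, 21/32, 29/32, 29/32, 1]
j=0: u_0=1/60 ∈ [0, 1/4) → index 0
j=1: u_1=17/120 ∈ [0, 1/4) → index 0
j=2: u_2=4/15 ∈ [1/4, 15/32) → index 1
j=3: u_3=47/120 ∈ [1/4, 15/32) → index 1
j=4: u_4=31/60 ∈ [1/2, 21/32) → index 3
j=5: u_5=77/120 ∈ [1/2, 21/32) → index 3
j=6: u_6=23/30 ∈ [21/32, 29/32) → index 5
j=7: u_7=107/120 ∈ [21/32, 29/32) → index 5

0 0 1 1 3 3 5 5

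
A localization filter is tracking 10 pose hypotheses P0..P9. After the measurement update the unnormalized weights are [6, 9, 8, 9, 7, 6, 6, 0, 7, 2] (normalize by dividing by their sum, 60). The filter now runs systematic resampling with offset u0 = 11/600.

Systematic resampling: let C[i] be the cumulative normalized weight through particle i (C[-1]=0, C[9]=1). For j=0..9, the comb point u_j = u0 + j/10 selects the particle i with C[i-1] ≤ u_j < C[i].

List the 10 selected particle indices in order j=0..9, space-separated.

C = [1/10, 1/4, 23/60, 8/15, 13/20, 3/4, 17/20, 17/20, 29/30, 1]
j=0: u_0=11/600 ∈ [0, 1/10) → index 0
j=1: u_1=71/600 ∈ [1/10, 1/4) → index 1
j=2: u_2=131/600 ∈ [1/10, 1/4) → index 1
j=3: u_3=191/600 ∈ [1/4, 23/60) → index 2
j=4: u_4=251/600 ∈ [23/60, 8/15) → index 3
j=5: u_5=311/600 ∈ [23/60, 8/15) → index 3
j=6: u_6=371/600 ∈ [8/15, 13/20) → index 4
j=7: u_7=431/600 ∈ [13/20, 3/4) → index 5
j=8: u_8=491/600 ∈ [3/4, 17/20) → index 6
j=9: u_9=551/600 ∈ [17/20, 29/30) → index 8

0 1 1 2 3 3 4 5 6 8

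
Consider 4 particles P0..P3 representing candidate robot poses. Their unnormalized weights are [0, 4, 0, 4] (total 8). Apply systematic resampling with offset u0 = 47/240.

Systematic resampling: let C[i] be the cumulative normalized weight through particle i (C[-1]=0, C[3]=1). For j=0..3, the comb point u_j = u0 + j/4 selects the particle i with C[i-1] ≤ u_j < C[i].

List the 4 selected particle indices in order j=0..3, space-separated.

1 1 3 3

C = [0, 1/2, 1/2, 1]
j=0: u_0=47/240 ∈ [0, 1/2) → index 1
j=1: u_1=107/240 ∈ [0, 1/2) → index 1
j=2: u_2=167/240 ∈ [1/2, 1) → index 3
j=3: u_3=227/240 ∈ [1/2, 1) → index 3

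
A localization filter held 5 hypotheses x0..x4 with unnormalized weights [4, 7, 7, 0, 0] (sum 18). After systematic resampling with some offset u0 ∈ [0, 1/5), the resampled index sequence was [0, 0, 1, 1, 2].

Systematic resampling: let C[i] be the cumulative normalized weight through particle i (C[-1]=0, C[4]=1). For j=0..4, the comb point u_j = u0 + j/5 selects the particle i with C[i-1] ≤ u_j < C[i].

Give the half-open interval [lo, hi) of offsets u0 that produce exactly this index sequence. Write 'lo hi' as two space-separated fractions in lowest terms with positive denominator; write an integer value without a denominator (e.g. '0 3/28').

C = [2/9, 11/18, 1, 1, 1]
j=0 picked index 0: u0 ∈ [0, 2/9)
j=1 picked index 0: u0 ∈ [-1/5, 1/45)
j=2 picked index 1: u0 ∈ [-8/45, 19/90)
j=3 picked index 1: u0 ∈ [-17/45, 1/90)
j=4 picked index 2: u0 ∈ [-17/90, 1/5)
intersection: [0, 1/90)

0 1/90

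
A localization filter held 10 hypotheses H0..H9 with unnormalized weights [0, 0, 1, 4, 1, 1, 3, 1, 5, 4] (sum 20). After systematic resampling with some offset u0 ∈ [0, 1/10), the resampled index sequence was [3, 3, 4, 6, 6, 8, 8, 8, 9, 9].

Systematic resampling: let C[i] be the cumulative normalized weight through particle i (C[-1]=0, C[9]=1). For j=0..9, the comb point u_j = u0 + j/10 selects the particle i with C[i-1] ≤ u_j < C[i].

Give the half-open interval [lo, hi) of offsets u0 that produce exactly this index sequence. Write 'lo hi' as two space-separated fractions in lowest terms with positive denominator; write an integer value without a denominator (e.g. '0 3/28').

1/20 1/10

C = [0, 0, 1/20, 1/4, 3/10, 7/20, 1/2, 11/20, 4/5, 1]
j=0 picked index 3: u0 ∈ [1/20, 1/4)
j=1 picked index 3: u0 ∈ [-1/20, 3/20)
j=2 picked index 4: u0 ∈ [1/20, 1/10)
j=3 picked index 6: u0 ∈ [1/20, 1/5)
j=4 picked index 6: u0 ∈ [-1/20, 1/10)
j=5 picked index 8: u0 ∈ [1/20, 3/10)
j=6 picked index 8: u0 ∈ [-1/20, 1/5)
j=7 picked index 8: u0 ∈ [-3/20, 1/10)
j=8 picked index 9: u0 ∈ [0, 1/5)
j=9 picked index 9: u0 ∈ [-1/10, 1/10)
intersection: [1/20, 1/10)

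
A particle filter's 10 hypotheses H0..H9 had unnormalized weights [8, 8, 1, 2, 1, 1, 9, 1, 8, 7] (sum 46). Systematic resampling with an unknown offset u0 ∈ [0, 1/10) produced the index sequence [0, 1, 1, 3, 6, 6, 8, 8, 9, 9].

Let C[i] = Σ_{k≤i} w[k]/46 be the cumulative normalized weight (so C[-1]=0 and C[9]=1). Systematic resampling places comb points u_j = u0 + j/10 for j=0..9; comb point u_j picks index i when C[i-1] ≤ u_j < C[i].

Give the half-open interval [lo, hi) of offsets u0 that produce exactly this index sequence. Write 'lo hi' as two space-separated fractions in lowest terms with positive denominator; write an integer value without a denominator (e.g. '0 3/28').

C = [4/23, 8/23, 17/46, 19/46, 10/23, 21/46, 15/23, 31/46, 39/46, 1]
j=0 picked index 0: u0 ∈ [0, 4/23)
j=1 picked index 1: u0 ∈ [17/230, 57/230)
j=2 picked index 1: u0 ∈ [-3/115, 17/115)
j=3 picked index 3: u0 ∈ [8/115, 13/115)
j=4 picked index 6: u0 ∈ [13/230, 29/115)
j=5 picked index 6: u0 ∈ [-1/23, 7/46)
j=6 picked index 8: u0 ∈ [17/230, 57/230)
j=7 picked index 8: u0 ∈ [-3/115, 17/115)
j=8 picked index 9: u0 ∈ [11/230, 1/5)
j=9 picked index 9: u0 ∈ [-6/115, 1/10)
intersection: [17/230, 1/10)

17/230 1/10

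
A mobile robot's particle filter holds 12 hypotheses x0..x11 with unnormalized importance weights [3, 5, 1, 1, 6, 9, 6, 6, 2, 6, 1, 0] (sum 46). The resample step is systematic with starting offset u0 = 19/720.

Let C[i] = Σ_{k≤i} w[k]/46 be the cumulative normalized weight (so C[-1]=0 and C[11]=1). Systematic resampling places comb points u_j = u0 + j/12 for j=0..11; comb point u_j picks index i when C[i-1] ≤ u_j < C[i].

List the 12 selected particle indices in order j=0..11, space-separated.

C = [3/46, 4/23, 9/46, 5/23, 8/23, 25/46, 31/46, 37/46, 39/46, 45/46, 1, 1]
j=0: u_0=19/720 ∈ [0, 3/46) → index 0
j=1: u_1=79/720 ∈ [3/46, 4/23) → index 1
j=2: u_2=139/720 ∈ [4/23, 9/46) → index 2
j=3: u_3=199/720 ∈ [5/23, 8/23) → index 4
j=4: u_4=259/720 ∈ [8/23, 25/46) → index 5
j=5: u_5=319/720 ∈ [8/23, 25/46) → index 5
j=6: u_6=379/720 ∈ [8/23, 25/46) → index 5
j=7: u_7=439/720 ∈ [25/46, 31/46) → index 6
j=8: u_8=499/720 ∈ [31/46, 37/46) → index 7
j=9: u_9=559/720 ∈ [31/46, 37/46) → index 7
j=10: u_10=619/720 ∈ [39/46, 45/46) → index 9
j=11: u_11=679/720 ∈ [39/46, 45/46) → index 9

0 1 2 4 5 5 5 6 7 7 9 9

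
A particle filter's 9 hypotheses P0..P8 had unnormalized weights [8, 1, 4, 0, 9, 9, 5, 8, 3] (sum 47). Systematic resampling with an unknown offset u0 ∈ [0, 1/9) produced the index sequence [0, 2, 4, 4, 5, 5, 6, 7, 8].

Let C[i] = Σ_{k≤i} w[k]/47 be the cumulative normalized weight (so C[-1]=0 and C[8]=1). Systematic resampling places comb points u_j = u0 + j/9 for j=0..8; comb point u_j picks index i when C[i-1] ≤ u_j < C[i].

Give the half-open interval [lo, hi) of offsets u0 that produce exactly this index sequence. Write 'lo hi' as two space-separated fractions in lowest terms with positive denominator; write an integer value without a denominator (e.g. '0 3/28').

34/423 14/141

C = [8/47, 9/47, 13/47, 13/47, 22/47, 31/47, 36/47, 44/47, 1]
j=0 picked index 0: u0 ∈ [0, 8/47)
j=1 picked index 2: u0 ∈ [34/423, 70/423)
j=2 picked index 4: u0 ∈ [23/423, 104/423)
j=3 picked index 4: u0 ∈ [-8/141, 19/141)
j=4 picked index 5: u0 ∈ [10/423, 91/423)
j=5 picked index 5: u0 ∈ [-37/423, 44/423)
j=6 picked index 6: u0 ∈ [-1/141, 14/141)
j=7 picked index 7: u0 ∈ [-5/423, 67/423)
j=8 picked index 8: u0 ∈ [20/423, 1/9)
intersection: [34/423, 14/141)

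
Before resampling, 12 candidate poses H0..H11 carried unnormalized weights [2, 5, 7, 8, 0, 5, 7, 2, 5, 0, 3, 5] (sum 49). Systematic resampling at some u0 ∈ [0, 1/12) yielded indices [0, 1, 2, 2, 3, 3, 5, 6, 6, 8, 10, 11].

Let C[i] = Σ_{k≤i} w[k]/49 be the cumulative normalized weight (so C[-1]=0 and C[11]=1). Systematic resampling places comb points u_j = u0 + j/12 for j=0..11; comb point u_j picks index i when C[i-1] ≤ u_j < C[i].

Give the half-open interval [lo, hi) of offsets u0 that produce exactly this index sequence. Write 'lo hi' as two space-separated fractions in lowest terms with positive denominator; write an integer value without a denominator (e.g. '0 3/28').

1/294 4/147

C = [2/49, 1/7, 2/7, 22/49, 22/49, 27/49, 34/49, 36/49, 41/49, 41/49, 44/49, 1]
j=0 picked index 0: u0 ∈ [0, 2/49)
j=1 picked index 1: u0 ∈ [-25/588, 5/84)
j=2 picked index 2: u0 ∈ [-1/42, 5/42)
j=3 picked index 2: u0 ∈ [-3/28, 1/28)
j=4 picked index 3: u0 ∈ [-1/21, 17/147)
j=5 picked index 3: u0 ∈ [-11/84, 19/588)
j=6 picked index 5: u0 ∈ [-5/98, 5/98)
j=7 picked index 6: u0 ∈ [-19/588, 65/588)
j=8 picked index 6: u0 ∈ [-17/147, 4/147)
j=9 picked index 8: u0 ∈ [-3/196, 17/196)
j=10 picked index 10: u0 ∈ [1/294, 19/294)
j=11 picked index 11: u0 ∈ [-11/588, 1/12)
intersection: [1/294, 4/147)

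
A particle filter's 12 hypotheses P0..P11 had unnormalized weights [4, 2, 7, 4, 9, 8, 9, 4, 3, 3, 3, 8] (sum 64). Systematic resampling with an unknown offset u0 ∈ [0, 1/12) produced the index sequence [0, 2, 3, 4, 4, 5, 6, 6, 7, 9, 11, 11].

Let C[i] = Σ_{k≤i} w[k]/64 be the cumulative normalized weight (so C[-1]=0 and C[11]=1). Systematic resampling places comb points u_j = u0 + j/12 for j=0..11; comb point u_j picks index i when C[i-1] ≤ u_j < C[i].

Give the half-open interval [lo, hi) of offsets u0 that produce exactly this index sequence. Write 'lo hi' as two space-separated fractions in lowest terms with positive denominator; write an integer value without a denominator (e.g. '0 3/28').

1/24 1/16

C = [1/16, 3/32, 13/64, 17/64, 13/32, 17/32, 43/64, 47/64, 25/32, 53/64, 7/8, 1]
j=0 picked index 0: u0 ∈ [0, 1/16)
j=1 picked index 2: u0 ∈ [1/96, 23/192)
j=2 picked index 3: u0 ∈ [7/192, 19/192)
j=3 picked index 4: u0 ∈ [1/64, 5/32)
j=4 picked index 4: u0 ∈ [-13/192, 7/96)
j=5 picked index 5: u0 ∈ [-1/96, 11/96)
j=6 picked index 6: u0 ∈ [1/32, 11/64)
j=7 picked index 6: u0 ∈ [-5/96, 17/192)
j=8 picked index 7: u0 ∈ [1/192, 13/192)
j=9 picked index 9: u0 ∈ [1/32, 5/64)
j=10 picked index 11: u0 ∈ [1/24, 1/6)
j=11 picked index 11: u0 ∈ [-1/24, 1/12)
intersection: [1/24, 1/16)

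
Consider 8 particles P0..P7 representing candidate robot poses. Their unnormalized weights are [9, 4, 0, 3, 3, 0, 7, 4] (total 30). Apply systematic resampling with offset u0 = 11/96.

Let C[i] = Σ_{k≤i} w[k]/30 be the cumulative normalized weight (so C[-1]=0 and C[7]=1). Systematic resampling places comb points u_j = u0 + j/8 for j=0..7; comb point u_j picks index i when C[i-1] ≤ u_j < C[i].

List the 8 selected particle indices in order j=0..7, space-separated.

C = [3/10, 13/30, 13/30, 8/15, 19/30, 19/30, 13/15, 1]
j=0: u_0=11/96 ∈ [0, 3/10) → index 0
j=1: u_1=23/96 ∈ [0, 3/10) → index 0
j=2: u_2=35/96 ∈ [3/10, 13/30) → index 1
j=3: u_3=47/96 ∈ [13/30, 8/15) → index 3
j=4: u_4=59/96 ∈ [8/15, 19/30) → index 4
j=5: u_5=71/96 ∈ [19/30, 13/15) → index 6
j=6: u_6=83/96 ∈ [19/30, 13/15) → index 6
j=7: u_7=95/96 ∈ [13/15, 1) → index 7

0 0 1 3 4 6 6 7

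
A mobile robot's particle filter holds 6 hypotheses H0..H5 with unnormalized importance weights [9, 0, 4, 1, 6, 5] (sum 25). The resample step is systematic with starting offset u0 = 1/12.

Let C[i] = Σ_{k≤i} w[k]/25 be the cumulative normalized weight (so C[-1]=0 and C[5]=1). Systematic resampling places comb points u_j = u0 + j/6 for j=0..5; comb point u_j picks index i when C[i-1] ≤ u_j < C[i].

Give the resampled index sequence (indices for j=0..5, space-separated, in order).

C = [9/25, 9/25, 13/25, 14/25, 4/5, 1]
j=0: u_0=1/12 ∈ [0, 9/25) → index 0
j=1: u_1=1/4 ∈ [0, 9/25) → index 0
j=2: u_2=5/12 ∈ [9/25, 13/25) → index 2
j=3: u_3=7/12 ∈ [14/25, 4/5) → index 4
j=4: u_4=3/4 ∈ [14/25, 4/5) → index 4
j=5: u_5=11/12 ∈ [4/5, 1) → index 5

0 0 2 4 4 5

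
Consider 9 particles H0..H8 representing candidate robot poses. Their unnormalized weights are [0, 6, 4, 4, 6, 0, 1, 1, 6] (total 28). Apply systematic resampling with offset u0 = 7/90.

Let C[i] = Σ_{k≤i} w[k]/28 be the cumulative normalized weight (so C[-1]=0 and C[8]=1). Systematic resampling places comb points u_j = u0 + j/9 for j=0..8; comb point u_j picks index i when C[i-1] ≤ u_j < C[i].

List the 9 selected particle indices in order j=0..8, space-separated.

1 1 2 3 4 4 6 8 8

C = [0, 3/14, 5/14, 1/2, 5/7, 5/7, 3/4, 11/14, 1]
j=0: u_0=7/90 ∈ [0, 3/14) → index 1
j=1: u_1=17/90 ∈ [0, 3/14) → index 1
j=2: u_2=3/10 ∈ [3/14, 5/14) → index 2
j=3: u_3=37/90 ∈ [5/14, 1/2) → index 3
j=4: u_4=47/90 ∈ [1/2, 5/7) → index 4
j=5: u_5=19/30 ∈ [1/2, 5/7) → index 4
j=6: u_6=67/90 ∈ [5/7, 3/4) → index 6
j=7: u_7=77/90 ∈ [11/14, 1) → index 8
j=8: u_8=29/30 ∈ [11/14, 1) → index 8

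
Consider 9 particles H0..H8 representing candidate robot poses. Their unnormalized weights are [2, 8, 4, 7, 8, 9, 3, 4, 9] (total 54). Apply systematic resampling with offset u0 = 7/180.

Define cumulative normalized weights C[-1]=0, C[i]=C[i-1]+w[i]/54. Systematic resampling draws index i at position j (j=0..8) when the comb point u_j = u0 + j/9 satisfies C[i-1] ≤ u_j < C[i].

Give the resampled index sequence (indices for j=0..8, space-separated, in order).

1 1 3 3 4 5 6 7 8

C = [1/27, 5/27, 7/27, 7/18, 29/54, 19/27, 41/54, 5/6, 1]
j=0: u_0=7/180 ∈ [1/27, 5/27) → index 1
j=1: u_1=3/20 ∈ [1/27, 5/27) → index 1
j=2: u_2=47/180 ∈ [7/27, 7/18) → index 3
j=3: u_3=67/180 ∈ [7/27, 7/18) → index 3
j=4: u_4=29/60 ∈ [7/18, 29/54) → index 4
j=5: u_5=107/180 ∈ [29/54, 19/27) → index 5
j=6: u_6=127/180 ∈ [19/27, 41/54) → index 6
j=7: u_7=49/60 ∈ [41/54, 5/6) → index 7
j=8: u_8=167/180 ∈ [5/6, 1) → index 8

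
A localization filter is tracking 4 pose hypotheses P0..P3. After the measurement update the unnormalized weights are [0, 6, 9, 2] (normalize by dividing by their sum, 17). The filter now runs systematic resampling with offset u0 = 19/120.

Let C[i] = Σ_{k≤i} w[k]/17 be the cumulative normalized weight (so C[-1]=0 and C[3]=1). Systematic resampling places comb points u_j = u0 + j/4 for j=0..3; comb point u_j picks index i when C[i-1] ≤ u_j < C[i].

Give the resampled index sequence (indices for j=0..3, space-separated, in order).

C = [0, 6/17, 15/17, 1]
j=0: u_0=19/120 ∈ [0, 6/17) → index 1
j=1: u_1=49/120 ∈ [6/17, 15/17) → index 2
j=2: u_2=79/120 ∈ [6/17, 15/17) → index 2
j=3: u_3=109/120 ∈ [15/17, 1) → index 3

1 2 2 3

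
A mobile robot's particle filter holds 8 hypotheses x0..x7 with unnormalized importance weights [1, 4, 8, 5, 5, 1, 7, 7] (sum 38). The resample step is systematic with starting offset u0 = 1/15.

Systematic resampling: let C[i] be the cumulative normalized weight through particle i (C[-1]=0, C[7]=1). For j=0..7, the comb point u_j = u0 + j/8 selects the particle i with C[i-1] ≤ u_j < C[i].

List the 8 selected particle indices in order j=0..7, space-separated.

1 2 2 3 4 6 7 7

C = [1/38, 5/38, 13/38, 9/19, 23/38, 12/19, 31/38, 1]
j=0: u_0=1/15 ∈ [1/38, 5/38) → index 1
j=1: u_1=23/120 ∈ [5/38, 13/38) → index 2
j=2: u_2=19/60 ∈ [5/38, 13/38) → index 2
j=3: u_3=53/120 ∈ [13/38, 9/19) → index 3
j=4: u_4=17/30 ∈ [9/19, 23/38) → index 4
j=5: u_5=83/120 ∈ [12/19, 31/38) → index 6
j=6: u_6=49/60 ∈ [31/38, 1) → index 7
j=7: u_7=113/120 ∈ [31/38, 1) → index 7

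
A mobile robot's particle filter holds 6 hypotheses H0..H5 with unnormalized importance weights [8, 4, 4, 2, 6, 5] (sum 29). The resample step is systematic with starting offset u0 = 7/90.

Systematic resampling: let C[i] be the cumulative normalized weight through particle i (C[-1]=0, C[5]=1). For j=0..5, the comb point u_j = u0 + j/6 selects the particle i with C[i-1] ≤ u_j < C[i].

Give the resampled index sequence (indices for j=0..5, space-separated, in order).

C = [8/29, 12/29, 16/29, 18/29, 24/29, 1]
j=0: u_0=7/90 ∈ [0, 8/29) → index 0
j=1: u_1=11/45 ∈ [0, 8/29) → index 0
j=2: u_2=37/90 ∈ [8/29, 12/29) → index 1
j=3: u_3=26/45 ∈ [16/29, 18/29) → index 3
j=4: u_4=67/90 ∈ [18/29, 24/29) → index 4
j=5: u_5=41/45 ∈ [24/29, 1) → index 5

0 0 1 3 4 5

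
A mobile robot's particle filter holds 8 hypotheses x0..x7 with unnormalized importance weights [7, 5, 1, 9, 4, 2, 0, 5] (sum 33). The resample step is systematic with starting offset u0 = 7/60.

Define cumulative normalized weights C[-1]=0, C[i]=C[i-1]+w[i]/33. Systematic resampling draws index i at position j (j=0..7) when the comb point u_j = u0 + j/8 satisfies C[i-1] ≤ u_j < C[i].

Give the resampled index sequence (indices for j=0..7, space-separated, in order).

0 1 2 3 3 4 7 7

C = [7/33, 4/11, 13/33, 2/3, 26/33, 28/33, 28/33, 1]
j=0: u_0=7/60 ∈ [0, 7/33) → index 0
j=1: u_1=29/120 ∈ [7/33, 4/11) → index 1
j=2: u_2=11/30 ∈ [4/11, 13/33) → index 2
j=3: u_3=59/120 ∈ [13/33, 2/3) → index 3
j=4: u_4=37/60 ∈ [13/33, 2/3) → index 3
j=5: u_5=89/120 ∈ [2/3, 26/33) → index 4
j=6: u_6=13/15 ∈ [28/33, 1) → index 7
j=7: u_7=119/120 ∈ [28/33, 1) → index 7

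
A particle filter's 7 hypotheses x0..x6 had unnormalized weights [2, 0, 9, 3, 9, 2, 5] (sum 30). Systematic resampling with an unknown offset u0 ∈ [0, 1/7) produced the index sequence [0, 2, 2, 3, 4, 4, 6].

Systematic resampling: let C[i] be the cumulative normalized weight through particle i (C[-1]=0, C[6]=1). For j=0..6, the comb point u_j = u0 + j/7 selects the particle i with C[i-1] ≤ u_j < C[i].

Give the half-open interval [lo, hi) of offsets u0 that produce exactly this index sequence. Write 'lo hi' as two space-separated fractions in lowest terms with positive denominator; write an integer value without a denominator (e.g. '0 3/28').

0 4/105

C = [1/15, 1/15, 11/30, 7/15, 23/30, 5/6, 1]
j=0 picked index 0: u0 ∈ [0, 1/15)
j=1 picked index 2: u0 ∈ [-8/105, 47/210)
j=2 picked index 2: u0 ∈ [-23/105, 17/210)
j=3 picked index 3: u0 ∈ [-13/210, 4/105)
j=4 picked index 4: u0 ∈ [-11/105, 41/210)
j=5 picked index 4: u0 ∈ [-26/105, 11/210)
j=6 picked index 6: u0 ∈ [-1/42, 1/7)
intersection: [0, 4/105)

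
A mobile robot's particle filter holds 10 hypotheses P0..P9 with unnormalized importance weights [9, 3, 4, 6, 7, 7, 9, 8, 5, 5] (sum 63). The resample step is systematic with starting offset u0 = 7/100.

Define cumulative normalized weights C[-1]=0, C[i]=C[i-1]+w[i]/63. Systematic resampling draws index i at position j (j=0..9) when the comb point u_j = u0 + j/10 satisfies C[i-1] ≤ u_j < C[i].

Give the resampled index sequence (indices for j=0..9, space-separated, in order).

0 1 3 4 5 5 6 7 8 9

C = [1/7, 4/21, 16/63, 22/63, 29/63, 4/7, 5/7, 53/63, 58/63, 1]
j=0: u_0=7/100 ∈ [0, 1/7) → index 0
j=1: u_1=17/100 ∈ [1/7, 4/21) → index 1
j=2: u_2=27/100 ∈ [16/63, 22/63) → index 3
j=3: u_3=37/100 ∈ [22/63, 29/63) → index 4
j=4: u_4=47/100 ∈ [29/63, 4/7) → index 5
j=5: u_5=57/100 ∈ [29/63, 4/7) → index 5
j=6: u_6=67/100 ∈ [4/7, 5/7) → index 6
j=7: u_7=77/100 ∈ [5/7, 53/63) → index 7
j=8: u_8=87/100 ∈ [53/63, 58/63) → index 8
j=9: u_9=97/100 ∈ [58/63, 1) → index 9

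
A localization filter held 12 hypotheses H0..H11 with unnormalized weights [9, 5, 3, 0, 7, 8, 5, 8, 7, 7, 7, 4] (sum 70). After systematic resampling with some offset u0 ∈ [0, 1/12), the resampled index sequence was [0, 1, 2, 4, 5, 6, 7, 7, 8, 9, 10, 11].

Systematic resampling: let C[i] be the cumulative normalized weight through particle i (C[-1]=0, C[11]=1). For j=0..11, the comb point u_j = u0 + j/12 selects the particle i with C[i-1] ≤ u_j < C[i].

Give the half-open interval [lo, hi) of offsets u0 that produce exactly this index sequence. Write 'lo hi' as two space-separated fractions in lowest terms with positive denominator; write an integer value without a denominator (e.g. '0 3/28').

C = [9/70, 1/5, 17/70, 17/70, 12/35, 16/35, 37/70, 9/14, 26/35, 59/70, 33/35, 1]
j=0 picked index 0: u0 ∈ [0, 9/70)
j=1 picked index 1: u0 ∈ [19/420, 7/60)
j=2 picked index 2: u0 ∈ [1/30, 8/105)
j=3 picked index 4: u0 ∈ [-1/140, 13/140)
j=4 picked index 5: u0 ∈ [1/105, 13/105)
j=5 picked index 6: u0 ∈ [17/420, 47/420)
j=6 picked index 7: u0 ∈ [1/35, 1/7)
j=7 picked index 7: u0 ∈ [-23/420, 5/84)
j=8 picked index 8: u0 ∈ [-1/42, 8/105)
j=9 picked index 9: u0 ∈ [-1/140, 13/140)
j=10 picked index 10: u0 ∈ [1/105, 23/210)
j=11 picked index 11: u0 ∈ [11/420, 1/12)
intersection: [19/420, 5/84)

19/420 5/84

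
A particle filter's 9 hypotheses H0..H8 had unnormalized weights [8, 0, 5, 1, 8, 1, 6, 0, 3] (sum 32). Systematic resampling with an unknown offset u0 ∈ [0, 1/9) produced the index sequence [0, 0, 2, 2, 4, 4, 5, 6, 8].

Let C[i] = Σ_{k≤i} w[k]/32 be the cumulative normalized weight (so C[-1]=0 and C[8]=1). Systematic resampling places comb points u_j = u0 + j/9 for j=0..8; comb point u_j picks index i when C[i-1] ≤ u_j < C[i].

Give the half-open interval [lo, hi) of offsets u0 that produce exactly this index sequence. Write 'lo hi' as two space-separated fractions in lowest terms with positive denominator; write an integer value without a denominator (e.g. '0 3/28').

1/36 5/96

C = [1/4, 1/4, 13/32, 7/16, 11/16, 23/32, 29/32, 29/32, 1]
j=0 picked index 0: u0 ∈ [0, 1/4)
j=1 picked index 0: u0 ∈ [-1/9, 5/36)
j=2 picked index 2: u0 ∈ [1/36, 53/288)
j=3 picked index 2: u0 ∈ [-1/12, 7/96)
j=4 picked index 4: u0 ∈ [-1/144, 35/144)
j=5 picked index 4: u0 ∈ [-17/144, 19/144)
j=6 picked index 5: u0 ∈ [1/48, 5/96)
j=7 picked index 6: u0 ∈ [-17/288, 37/288)
j=8 picked index 8: u0 ∈ [5/288, 1/9)
intersection: [1/36, 5/96)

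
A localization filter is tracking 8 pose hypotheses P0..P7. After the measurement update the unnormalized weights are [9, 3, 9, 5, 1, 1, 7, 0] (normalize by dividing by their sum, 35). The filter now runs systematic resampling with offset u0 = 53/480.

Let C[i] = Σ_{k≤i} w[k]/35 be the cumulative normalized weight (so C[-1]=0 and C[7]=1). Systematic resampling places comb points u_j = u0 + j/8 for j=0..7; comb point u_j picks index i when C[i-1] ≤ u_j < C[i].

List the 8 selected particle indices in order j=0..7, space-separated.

C = [9/35, 12/35, 3/5, 26/35, 27/35, 4/5, 1, 1]
j=0: u_0=53/480 ∈ [0, 9/35) → index 0
j=1: u_1=113/480 ∈ [0, 9/35) → index 0
j=2: u_2=173/480 ∈ [12/35, 3/5) → index 2
j=3: u_3=233/480 ∈ [12/35, 3/5) → index 2
j=4: u_4=293/480 ∈ [3/5, 26/35) → index 3
j=5: u_5=353/480 ∈ [3/5, 26/35) → index 3
j=6: u_6=413/480 ∈ [4/5, 1) → index 6
j=7: u_7=473/480 ∈ [4/5, 1) → index 6

0 0 2 2 3 3 6 6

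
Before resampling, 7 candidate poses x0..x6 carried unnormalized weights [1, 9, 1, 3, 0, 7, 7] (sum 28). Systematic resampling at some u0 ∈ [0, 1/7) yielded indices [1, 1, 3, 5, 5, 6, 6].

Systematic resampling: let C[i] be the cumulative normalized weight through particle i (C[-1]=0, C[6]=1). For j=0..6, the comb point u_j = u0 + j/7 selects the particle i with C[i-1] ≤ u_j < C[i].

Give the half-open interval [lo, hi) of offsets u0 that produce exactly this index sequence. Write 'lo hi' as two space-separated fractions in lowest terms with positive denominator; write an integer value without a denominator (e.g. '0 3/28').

3/28 1/7

C = [1/28, 5/14, 11/28, 1/2, 1/2, 3/4, 1]
j=0 picked index 1: u0 ∈ [1/28, 5/14)
j=1 picked index 1: u0 ∈ [-3/28, 3/14)
j=2 picked index 3: u0 ∈ [3/28, 3/14)
j=3 picked index 5: u0 ∈ [1/14, 9/28)
j=4 picked index 5: u0 ∈ [-1/14, 5/28)
j=5 picked index 6: u0 ∈ [1/28, 2/7)
j=6 picked index 6: u0 ∈ [-3/28, 1/7)
intersection: [3/28, 1/7)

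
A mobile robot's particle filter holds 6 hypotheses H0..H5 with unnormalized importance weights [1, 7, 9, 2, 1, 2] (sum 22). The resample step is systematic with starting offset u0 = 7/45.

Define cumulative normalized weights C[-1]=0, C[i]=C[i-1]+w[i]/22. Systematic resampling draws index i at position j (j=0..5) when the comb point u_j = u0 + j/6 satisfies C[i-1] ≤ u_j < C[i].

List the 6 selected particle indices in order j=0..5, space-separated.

1 1 2 2 3 5

C = [1/22, 4/11, 17/22, 19/22, 10/11, 1]
j=0: u_0=7/45 ∈ [1/22, 4/11) → index 1
j=1: u_1=29/90 ∈ [1/22, 4/11) → index 1
j=2: u_2=22/45 ∈ [4/11, 17/22) → index 2
j=3: u_3=59/90 ∈ [4/11, 17/22) → index 2
j=4: u_4=37/45 ∈ [17/22, 19/22) → index 3
j=5: u_5=89/90 ∈ [10/11, 1) → index 5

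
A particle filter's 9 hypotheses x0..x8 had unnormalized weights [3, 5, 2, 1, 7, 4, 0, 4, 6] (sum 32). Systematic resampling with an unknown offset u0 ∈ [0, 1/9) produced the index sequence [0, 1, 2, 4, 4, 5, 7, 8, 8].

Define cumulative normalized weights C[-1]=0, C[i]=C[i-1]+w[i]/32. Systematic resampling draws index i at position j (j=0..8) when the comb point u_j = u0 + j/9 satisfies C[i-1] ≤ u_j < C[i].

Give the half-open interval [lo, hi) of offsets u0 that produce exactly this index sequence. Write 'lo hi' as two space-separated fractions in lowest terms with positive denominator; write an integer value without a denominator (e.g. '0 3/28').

C = [3/32, 1/4, 5/16, 11/32, 9/16, 11/16, 11/16, 13/16, 1]
j=0 picked index 0: u0 ∈ [0, 3/32)
j=1 picked index 1: u0 ∈ [-5/288, 5/36)
j=2 picked index 2: u0 ∈ [1/36, 13/144)
j=3 picked index 4: u0 ∈ [1/96, 11/48)
j=4 picked index 4: u0 ∈ [-29/288, 17/144)
j=5 picked index 5: u0 ∈ [1/144, 19/144)
j=6 picked index 7: u0 ∈ [1/48, 7/48)
j=7 picked index 8: u0 ∈ [5/144, 2/9)
j=8 picked index 8: u0 ∈ [-11/144, 1/9)
intersection: [5/144, 13/144)

5/144 13/144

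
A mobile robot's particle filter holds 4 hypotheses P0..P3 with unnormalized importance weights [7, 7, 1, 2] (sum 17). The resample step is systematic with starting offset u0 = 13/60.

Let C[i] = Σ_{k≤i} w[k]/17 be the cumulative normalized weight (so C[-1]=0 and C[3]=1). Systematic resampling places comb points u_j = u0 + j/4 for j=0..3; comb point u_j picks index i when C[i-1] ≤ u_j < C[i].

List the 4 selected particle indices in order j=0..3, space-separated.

0 1 1 3

C = [7/17, 14/17, 15/17, 1]
j=0: u_0=13/60 ∈ [0, 7/17) → index 0
j=1: u_1=7/15 ∈ [7/17, 14/17) → index 1
j=2: u_2=43/60 ∈ [7/17, 14/17) → index 1
j=3: u_3=29/30 ∈ [15/17, 1) → index 3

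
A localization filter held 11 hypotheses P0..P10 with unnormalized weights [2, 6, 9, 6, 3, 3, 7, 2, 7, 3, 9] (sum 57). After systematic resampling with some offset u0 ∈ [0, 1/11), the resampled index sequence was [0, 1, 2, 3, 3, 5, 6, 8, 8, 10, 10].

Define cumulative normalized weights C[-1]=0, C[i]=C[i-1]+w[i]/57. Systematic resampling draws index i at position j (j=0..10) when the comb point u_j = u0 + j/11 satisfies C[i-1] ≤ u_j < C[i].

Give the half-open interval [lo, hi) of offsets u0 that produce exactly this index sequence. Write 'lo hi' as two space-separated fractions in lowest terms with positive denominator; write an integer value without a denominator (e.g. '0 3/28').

1/33 2/57

C = [2/57, 8/57, 17/57, 23/57, 26/57, 29/57, 12/19, 2/3, 15/19, 16/19, 1]
j=0 picked index 0: u0 ∈ [0, 2/57)
j=1 picked index 1: u0 ∈ [-35/627, 31/627)
j=2 picked index 2: u0 ∈ [-26/627, 73/627)
j=3 picked index 3: u0 ∈ [16/627, 82/627)
j=4 picked index 3: u0 ∈ [-41/627, 25/627)
j=5 picked index 5: u0 ∈ [1/627, 34/627)
j=6 picked index 6: u0 ∈ [-23/627, 18/209)
j=7 picked index 8: u0 ∈ [1/33, 32/209)
j=8 picked index 8: u0 ∈ [-2/33, 13/209)
j=9 picked index 10: u0 ∈ [5/209, 2/11)
j=10 picked index 10: u0 ∈ [-14/209, 1/11)
intersection: [1/33, 2/57)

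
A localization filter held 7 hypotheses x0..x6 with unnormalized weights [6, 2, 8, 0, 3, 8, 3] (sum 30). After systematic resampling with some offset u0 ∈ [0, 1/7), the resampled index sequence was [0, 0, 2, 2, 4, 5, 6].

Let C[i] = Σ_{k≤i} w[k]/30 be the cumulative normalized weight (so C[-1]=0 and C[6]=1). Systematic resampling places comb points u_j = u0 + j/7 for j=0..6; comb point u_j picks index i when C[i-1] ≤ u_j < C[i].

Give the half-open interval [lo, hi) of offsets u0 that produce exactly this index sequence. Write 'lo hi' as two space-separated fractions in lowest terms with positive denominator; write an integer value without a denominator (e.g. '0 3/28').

3/70 2/35

C = [1/5, 4/15, 8/15, 8/15, 19/30, 9/10, 1]
j=0 picked index 0: u0 ∈ [0, 1/5)
j=1 picked index 0: u0 ∈ [-1/7, 2/35)
j=2 picked index 2: u0 ∈ [-2/105, 26/105)
j=3 picked index 2: u0 ∈ [-17/105, 11/105)
j=4 picked index 4: u0 ∈ [-4/105, 13/210)
j=5 picked index 5: u0 ∈ [-17/210, 13/70)
j=6 picked index 6: u0 ∈ [3/70, 1/7)
intersection: [3/70, 2/35)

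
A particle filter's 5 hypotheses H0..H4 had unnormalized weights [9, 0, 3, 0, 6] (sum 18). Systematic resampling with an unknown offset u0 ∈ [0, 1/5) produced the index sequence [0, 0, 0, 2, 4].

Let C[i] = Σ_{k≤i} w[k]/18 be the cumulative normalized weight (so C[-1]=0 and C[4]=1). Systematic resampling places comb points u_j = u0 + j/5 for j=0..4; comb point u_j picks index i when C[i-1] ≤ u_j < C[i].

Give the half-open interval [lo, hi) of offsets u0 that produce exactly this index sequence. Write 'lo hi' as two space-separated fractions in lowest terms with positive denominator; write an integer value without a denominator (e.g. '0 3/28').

C = [1/2, 1/2, 2/3, 2/3, 1]
j=0 picked index 0: u0 ∈ [0, 1/2)
j=1 picked index 0: u0 ∈ [-1/5, 3/10)
j=2 picked index 0: u0 ∈ [-2/5, 1/10)
j=3 picked index 2: u0 ∈ [-1/10, 1/15)
j=4 picked index 4: u0 ∈ [-2/15, 1/5)
intersection: [0, 1/15)

0 1/15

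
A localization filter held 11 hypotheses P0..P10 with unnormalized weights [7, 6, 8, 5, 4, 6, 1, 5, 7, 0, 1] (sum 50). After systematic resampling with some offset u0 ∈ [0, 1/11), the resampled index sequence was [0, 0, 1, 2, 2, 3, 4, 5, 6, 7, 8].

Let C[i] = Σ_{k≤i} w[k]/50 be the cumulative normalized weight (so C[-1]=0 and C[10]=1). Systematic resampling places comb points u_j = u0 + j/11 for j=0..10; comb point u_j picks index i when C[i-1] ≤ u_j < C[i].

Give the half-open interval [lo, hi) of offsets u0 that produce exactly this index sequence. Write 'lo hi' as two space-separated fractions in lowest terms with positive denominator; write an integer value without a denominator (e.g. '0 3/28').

C = [7/50, 13/50, 21/50, 13/25, 3/5, 18/25, 37/50, 21/25, 49/50, 49/50, 1]
j=0 picked index 0: u0 ∈ [0, 7/50)
j=1 picked index 0: u0 ∈ [-1/11, 27/550)
j=2 picked index 1: u0 ∈ [-23/550, 43/550)
j=3 picked index 2: u0 ∈ [-7/550, 81/550)
j=4 picked index 2: u0 ∈ [-57/550, 31/550)
j=5 picked index 3: u0 ∈ [-19/550, 18/275)
j=6 picked index 4: u0 ∈ [-7/275, 3/55)
j=7 picked index 5: u0 ∈ [-2/55, 23/275)
j=8 picked index 6: u0 ∈ [-2/275, 7/550)
j=9 picked index 7: u0 ∈ [-43/550, 6/275)
j=10 picked index 8: u0 ∈ [-19/275, 39/550)
intersection: [0, 7/550)

0 7/550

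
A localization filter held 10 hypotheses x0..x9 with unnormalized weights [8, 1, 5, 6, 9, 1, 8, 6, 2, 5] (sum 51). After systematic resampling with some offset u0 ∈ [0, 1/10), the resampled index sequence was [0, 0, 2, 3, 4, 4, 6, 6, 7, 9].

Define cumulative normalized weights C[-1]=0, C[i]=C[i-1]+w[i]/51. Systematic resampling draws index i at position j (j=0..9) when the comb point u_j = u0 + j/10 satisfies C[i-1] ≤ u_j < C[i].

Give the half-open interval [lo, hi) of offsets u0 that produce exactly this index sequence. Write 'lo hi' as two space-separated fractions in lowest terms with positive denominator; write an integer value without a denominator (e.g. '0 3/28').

C = [8/51, 3/17, 14/51, 20/51, 29/51, 10/17, 38/51, 44/51, 46/51, 1]
j=0 picked index 0: u0 ∈ [0, 8/51)
j=1 picked index 0: u0 ∈ [-1/10, 29/510)
j=2 picked index 2: u0 ∈ [-2/85, 19/255)
j=3 picked index 3: u0 ∈ [-13/510, 47/510)
j=4 picked index 4: u0 ∈ [-2/255, 43/255)
j=5 picked index 4: u0 ∈ [-11/102, 7/102)
j=6 picked index 6: u0 ∈ [-1/85, 37/255)
j=7 picked index 6: u0 ∈ [-19/170, 23/510)
j=8 picked index 7: u0 ∈ [-14/255, 16/255)
j=9 picked index 9: u0 ∈ [1/510, 1/10)
intersection: [1/510, 23/510)

1/510 23/510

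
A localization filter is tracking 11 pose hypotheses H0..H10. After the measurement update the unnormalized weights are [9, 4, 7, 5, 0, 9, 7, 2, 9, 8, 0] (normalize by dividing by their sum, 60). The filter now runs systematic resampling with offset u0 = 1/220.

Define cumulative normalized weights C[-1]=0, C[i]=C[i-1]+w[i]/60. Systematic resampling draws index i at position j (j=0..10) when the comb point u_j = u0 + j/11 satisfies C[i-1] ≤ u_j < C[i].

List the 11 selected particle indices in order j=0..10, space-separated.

C = [3/20, 13/60, 1/3, 5/12, 5/12, 17/30, 41/60, 43/60, 13/15, 1, 1]
j=0: u_0=1/220 ∈ [0, 3/20) → index 0
j=1: u_1=21/220 ∈ [0, 3/20) → index 0
j=2: u_2=41/220 ∈ [3/20, 13/60) → index 1
j=3: u_3=61/220 ∈ [13/60, 1/3) → index 2
j=4: u_4=81/220 ∈ [1/3, 5/12) → index 3
j=5: u_5=101/220 ∈ [5/12, 17/30) → index 5
j=6: u_6=11/20 ∈ [5/12, 17/30) → index 5
j=7: u_7=141/220 ∈ [17/30, 41/60) → index 6
j=8: u_8=161/220 ∈ [43/60, 13/15) → index 8
j=9: u_9=181/220 ∈ [43/60, 13/15) → index 8
j=10: u_10=201/220 ∈ [13/15, 1) → index 9

0 0 1 2 3 5 5 6 8 8 9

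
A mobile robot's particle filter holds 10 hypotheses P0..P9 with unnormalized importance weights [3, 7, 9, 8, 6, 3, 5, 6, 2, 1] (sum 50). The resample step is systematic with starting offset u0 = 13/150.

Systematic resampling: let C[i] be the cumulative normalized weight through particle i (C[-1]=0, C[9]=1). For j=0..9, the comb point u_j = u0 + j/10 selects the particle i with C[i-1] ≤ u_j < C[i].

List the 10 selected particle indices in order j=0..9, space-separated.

1 1 2 3 3 4 5 6 7 9

C = [3/50, 1/5, 19/50, 27/50, 33/50, 18/25, 41/50, 47/50, 49/50, 1]
j=0: u_0=13/150 ∈ [3/50, 1/5) → index 1
j=1: u_1=14/75 ∈ [3/50, 1/5) → index 1
j=2: u_2=43/150 ∈ [1/5, 19/50) → index 2
j=3: u_3=29/75 ∈ [19/50, 27/50) → index 3
j=4: u_4=73/150 ∈ [19/50, 27/50) → index 3
j=5: u_5=44/75 ∈ [27/50, 33/50) → index 4
j=6: u_6=103/150 ∈ [33/50, 18/25) → index 5
j=7: u_7=59/75 ∈ [18/25, 41/50) → index 6
j=8: u_8=133/150 ∈ [41/50, 47/50) → index 7
j=9: u_9=74/75 ∈ [49/50, 1) → index 9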